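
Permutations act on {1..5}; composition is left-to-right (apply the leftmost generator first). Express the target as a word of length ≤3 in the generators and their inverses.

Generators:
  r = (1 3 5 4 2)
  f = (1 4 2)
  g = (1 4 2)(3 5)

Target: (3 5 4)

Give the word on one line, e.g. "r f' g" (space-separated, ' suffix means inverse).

f' r

  after f': (1 2 4)
  after r: (3 5 4)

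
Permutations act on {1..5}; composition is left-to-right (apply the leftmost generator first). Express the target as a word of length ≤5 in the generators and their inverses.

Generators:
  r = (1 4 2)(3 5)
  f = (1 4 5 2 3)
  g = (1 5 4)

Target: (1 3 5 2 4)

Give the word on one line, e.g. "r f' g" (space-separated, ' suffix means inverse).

g g f' f'

  after g: (1 5 4)
  after g: (1 4 5)
  after f': (2 5 3)
  after f': (1 3 5 2 4)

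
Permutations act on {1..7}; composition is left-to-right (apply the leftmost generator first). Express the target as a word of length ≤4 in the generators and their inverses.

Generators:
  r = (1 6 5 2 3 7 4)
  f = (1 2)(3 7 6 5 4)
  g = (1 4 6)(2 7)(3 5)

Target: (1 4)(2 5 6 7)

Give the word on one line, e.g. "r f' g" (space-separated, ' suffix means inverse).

g' f f

  after g': (1 6 4)(2 7)(3 5)
  after f: (1 5 7)(2 6 3 4)
  after f: (1 4)(2 5 6 7)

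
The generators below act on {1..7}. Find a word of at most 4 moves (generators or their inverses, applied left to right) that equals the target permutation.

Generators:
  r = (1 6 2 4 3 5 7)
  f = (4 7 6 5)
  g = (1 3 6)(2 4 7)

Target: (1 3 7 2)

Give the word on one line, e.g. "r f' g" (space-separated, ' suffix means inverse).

  after r': (1 7 5 3 4 2 6)
  after f': (1 4 2 7 6)(3 5)
  after r: (1 3 7 2)

r' f' r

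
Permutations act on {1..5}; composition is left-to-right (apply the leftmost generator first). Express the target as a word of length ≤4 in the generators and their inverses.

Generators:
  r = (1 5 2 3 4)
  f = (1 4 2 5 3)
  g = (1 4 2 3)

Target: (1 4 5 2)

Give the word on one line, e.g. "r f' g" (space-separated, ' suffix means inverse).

g r' g g

  after g: (1 4 2 3)
  after r': (1 3 4 5)
  after g: (2 3)(4 5)
  after g: (1 4 5 2)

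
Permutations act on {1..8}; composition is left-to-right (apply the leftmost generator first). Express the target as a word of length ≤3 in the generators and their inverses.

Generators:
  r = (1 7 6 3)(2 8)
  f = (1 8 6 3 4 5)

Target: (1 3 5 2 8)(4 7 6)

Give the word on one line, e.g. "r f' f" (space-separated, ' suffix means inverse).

  after f: (1 8 6 3 4 5)
  after f: (1 6 4)(3 5 8)
  after r: (1 3 5 2 8)(4 7 6)

f f r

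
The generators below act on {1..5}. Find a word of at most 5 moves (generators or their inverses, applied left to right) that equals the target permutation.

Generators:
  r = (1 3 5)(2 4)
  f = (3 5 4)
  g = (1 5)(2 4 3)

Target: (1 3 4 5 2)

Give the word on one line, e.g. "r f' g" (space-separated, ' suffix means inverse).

f f g' r'

  after f: (3 5 4)
  after f: (3 4 5)
  after g': (1 5 4)(2 3)
  after r': (1 3 4 5 2)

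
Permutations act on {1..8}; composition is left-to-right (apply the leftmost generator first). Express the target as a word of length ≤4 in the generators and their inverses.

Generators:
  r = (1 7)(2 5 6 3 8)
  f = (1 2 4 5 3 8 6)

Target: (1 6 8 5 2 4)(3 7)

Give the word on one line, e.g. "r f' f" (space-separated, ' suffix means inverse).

r' f r' f'

  after r': (1 7)(2 8 3 6 5)
  after f: (1 7 2 6 3)(4 5)
  after r': (2 5 4)(3 7 8)
  after f': (1 6 8 5 2 4)(3 7)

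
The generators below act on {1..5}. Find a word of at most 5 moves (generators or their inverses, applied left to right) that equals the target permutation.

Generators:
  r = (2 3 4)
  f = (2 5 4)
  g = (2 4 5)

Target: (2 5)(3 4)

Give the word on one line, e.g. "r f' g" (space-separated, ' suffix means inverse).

r' f g' f' g'

  after r': (2 4 3)
  after f: (3 5 4)
  after g': (2 5)(3 4)
  after f': (3 5 4)
  after g': (2 5)(3 4)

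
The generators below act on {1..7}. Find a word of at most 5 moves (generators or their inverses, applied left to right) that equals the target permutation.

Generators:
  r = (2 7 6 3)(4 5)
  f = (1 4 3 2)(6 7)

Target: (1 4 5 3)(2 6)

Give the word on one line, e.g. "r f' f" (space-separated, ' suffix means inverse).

  after r': (2 3 6 7)(4 5)
  after r': (2 6)(3 7)
  after r': (2 7 6 3)(4 5)
  after f: (1 4 5 3)(2 6)

r' r' r' f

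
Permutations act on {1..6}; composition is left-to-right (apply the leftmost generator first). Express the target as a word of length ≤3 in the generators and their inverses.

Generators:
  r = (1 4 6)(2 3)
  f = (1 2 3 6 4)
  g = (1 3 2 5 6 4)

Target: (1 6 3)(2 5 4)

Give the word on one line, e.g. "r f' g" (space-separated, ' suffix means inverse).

  after f: (1 2 3 6 4)
  after g: (1 5 6)(3 4)
  after g: (1 6 3)(2 5 4)

f g g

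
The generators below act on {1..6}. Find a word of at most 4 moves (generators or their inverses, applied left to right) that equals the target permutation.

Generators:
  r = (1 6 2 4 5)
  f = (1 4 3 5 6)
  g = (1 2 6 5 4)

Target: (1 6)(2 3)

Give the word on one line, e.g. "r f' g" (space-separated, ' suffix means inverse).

  after g: (1 2 6 5 4)
  after f': (1 2 5)(3 4 6)
  after f': (1 2 3)(4 5 6)
  after g: (1 6)(2 3)

g f' f' g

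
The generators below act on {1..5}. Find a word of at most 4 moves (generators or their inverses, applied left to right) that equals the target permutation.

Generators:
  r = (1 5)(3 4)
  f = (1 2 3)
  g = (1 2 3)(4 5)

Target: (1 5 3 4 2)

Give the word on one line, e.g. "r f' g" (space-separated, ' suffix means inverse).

  after r: (1 5)(3 4)
  after g': (1 4 2)(3 5)
  after f': (1 4)(2 3 5)
  after g: (1 5 3 4 2)

r g' f' g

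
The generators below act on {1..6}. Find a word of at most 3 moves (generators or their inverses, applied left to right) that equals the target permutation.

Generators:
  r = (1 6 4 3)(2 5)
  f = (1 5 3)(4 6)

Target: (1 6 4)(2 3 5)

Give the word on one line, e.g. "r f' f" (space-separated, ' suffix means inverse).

  after r: (1 6 4 3)(2 5)
  after f': (1 4 5 2)
  after f': (1 6 4)(2 3 5)

r f' f'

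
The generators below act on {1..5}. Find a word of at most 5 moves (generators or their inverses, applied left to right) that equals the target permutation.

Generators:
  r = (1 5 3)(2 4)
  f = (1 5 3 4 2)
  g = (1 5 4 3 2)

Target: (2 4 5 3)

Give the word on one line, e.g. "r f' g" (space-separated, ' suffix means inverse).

  after r: (1 5 3)(2 4)
  after r: (1 3 5)
  after g': (1 4 5 2 3)
  after r': (1 2 5 4)
  after g: (2 4 5 3)

r r g' r' g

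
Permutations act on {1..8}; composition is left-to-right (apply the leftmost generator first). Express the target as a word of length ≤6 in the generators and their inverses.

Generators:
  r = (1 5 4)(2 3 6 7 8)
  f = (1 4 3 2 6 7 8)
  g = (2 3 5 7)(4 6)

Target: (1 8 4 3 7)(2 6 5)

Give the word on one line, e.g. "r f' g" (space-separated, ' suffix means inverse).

r f' r' g f'

  after r: (1 5 4)(2 3 6 7 8)
  after f': (1 5)(2 4 8 3)
  after r': (2 5 4 7 6 3 8)
  after g: (2 7 4)(3 8)(5 6)
  after f': (1 8 4 3 7)(2 6 5)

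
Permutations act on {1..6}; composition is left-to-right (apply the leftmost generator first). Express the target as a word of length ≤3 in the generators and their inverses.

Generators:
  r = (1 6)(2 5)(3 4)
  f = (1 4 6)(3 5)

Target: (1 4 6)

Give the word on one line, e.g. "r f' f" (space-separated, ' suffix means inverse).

  after f': (1 6 4)(3 5)
  after f': (1 4 6)

f' f'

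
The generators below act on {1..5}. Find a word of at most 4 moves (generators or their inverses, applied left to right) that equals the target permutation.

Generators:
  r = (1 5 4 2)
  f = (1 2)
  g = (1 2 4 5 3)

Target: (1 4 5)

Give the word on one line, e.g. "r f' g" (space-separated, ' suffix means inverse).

  after f: (1 2)
  after r': (1 4 5)

f r'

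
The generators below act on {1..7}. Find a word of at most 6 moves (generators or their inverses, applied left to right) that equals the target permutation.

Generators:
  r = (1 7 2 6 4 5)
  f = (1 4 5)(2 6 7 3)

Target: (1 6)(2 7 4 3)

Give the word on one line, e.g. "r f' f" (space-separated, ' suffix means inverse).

  after f': (1 5 4)(2 3 7 6)
  after r: (2 3)(4 7)
  after r: (1 7 5)(2 3 6 4)
  after f': (1 6)(2 7 4 3)

f' r r f'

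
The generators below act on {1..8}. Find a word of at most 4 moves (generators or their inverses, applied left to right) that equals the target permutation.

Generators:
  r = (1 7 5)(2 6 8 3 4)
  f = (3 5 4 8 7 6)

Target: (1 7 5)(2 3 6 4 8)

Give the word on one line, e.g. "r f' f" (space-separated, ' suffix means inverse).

r' r'

  after r': (1 5 7)(2 4 3 8 6)
  after r': (1 7 5)(2 3 6 4 8)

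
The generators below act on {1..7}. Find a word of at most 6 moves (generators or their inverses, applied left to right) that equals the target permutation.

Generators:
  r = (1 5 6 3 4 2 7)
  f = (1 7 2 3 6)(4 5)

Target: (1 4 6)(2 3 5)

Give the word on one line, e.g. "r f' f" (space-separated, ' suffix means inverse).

f r r f

  after f: (1 7 2 3 6)(4 5)
  after r: (2 4 6 5)
  after r: (1 5 7)(3 4)
  after f: (1 4 6)(2 3 5)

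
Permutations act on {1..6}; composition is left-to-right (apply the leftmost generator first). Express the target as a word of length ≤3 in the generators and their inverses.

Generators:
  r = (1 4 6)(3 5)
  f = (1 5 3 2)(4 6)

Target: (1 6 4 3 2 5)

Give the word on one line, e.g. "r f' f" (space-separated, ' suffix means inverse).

r' f f

  after r': (1 6 4)(3 5)
  after f: (1 4 5 2)
  after f: (1 6 4 3 2 5)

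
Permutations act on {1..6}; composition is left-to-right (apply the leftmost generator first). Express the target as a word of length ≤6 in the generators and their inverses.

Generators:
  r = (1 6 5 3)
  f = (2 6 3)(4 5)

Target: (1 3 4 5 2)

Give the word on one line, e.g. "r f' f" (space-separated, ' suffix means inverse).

f f r f

  after f: (2 6 3)(4 5)
  after f: (2 3 6)
  after r: (1 6 2)(3 5)
  after f: (1 3 4 5 2)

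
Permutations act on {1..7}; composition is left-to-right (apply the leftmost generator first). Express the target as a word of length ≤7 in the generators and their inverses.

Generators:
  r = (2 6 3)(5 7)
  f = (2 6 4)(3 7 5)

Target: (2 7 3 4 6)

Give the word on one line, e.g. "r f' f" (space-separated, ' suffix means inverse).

f r f r f'

  after f: (2 6 4)(3 7 5)
  after r: (2 3 5)(4 6)
  after f: (2 7 5 6)
  after r: (2 5 3)
  after f': (2 7 3 4 6)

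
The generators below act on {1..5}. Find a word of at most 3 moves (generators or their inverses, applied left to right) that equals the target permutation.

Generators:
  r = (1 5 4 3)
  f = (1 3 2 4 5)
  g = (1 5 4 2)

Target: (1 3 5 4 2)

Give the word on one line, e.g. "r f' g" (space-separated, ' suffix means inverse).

  after g': (1 2 4 5)
  after r: (1 2 3)
  after f': (1 3 5 4 2)

g' r f'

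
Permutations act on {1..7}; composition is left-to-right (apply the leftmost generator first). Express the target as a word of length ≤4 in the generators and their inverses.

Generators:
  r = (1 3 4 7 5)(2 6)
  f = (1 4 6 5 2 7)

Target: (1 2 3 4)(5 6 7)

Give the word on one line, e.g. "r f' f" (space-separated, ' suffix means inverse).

r' f' r'

  after r': (1 5 7 4 3)(2 6)
  after f': (1 6 5 2 4 3 7)
  after r': (1 2 3 4)(5 6 7)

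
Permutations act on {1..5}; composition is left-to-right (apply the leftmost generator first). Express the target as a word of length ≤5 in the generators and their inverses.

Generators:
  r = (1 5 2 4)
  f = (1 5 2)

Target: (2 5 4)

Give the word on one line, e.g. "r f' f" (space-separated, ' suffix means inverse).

r r f' f'

  after r: (1 5 2 4)
  after r: (1 2)(4 5)
  after f': (1 5 4)
  after f': (2 5 4)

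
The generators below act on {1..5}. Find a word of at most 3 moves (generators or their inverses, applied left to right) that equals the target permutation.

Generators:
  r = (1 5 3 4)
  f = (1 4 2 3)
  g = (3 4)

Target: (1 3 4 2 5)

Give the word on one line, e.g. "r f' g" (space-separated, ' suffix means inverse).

f r'

  after f: (1 4 2 3)
  after r': (1 3 4 2 5)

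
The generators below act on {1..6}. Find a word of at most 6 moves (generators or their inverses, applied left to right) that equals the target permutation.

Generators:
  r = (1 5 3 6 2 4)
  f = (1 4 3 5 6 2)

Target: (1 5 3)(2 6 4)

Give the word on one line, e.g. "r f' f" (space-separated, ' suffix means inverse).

f r' f r

  after f: (1 4 3 5 6 2)
  after r': (1 2 4 5 3)
  after f: (2 3 4 6)
  after r: (1 5 3)(2 6 4)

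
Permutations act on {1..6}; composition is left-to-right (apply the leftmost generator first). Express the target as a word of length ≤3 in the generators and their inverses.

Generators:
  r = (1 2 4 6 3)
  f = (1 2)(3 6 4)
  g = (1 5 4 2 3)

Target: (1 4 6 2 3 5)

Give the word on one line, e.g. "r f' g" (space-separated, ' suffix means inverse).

f' g'

  after f': (1 2)(3 4 6)
  after g': (1 4 6 2 3 5)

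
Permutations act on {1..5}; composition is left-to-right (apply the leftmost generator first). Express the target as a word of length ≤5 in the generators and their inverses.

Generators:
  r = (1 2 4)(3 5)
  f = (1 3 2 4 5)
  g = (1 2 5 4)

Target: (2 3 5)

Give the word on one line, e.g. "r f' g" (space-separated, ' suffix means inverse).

f' g' g'

  after f': (1 5 4 2 3)
  after g': (1 2 3 4)
  after g': (2 3 5)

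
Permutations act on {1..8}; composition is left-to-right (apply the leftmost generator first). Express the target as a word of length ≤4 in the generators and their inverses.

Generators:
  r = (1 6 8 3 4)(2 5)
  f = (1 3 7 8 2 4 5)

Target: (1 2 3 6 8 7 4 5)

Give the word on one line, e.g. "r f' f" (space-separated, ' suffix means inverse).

f' r

  after f': (1 5 4 2 8 7 3)
  after r: (1 2 3 6 8 7 4 5)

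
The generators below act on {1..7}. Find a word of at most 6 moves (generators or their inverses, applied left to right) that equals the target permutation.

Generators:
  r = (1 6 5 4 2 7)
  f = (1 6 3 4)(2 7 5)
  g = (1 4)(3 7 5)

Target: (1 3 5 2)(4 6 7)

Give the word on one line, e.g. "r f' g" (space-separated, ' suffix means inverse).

g f g f' r

  after g: (1 4)(3 7 5)
  after f: (2 7)(3 5 4 6)
  after g: (1 4 6 7 2 5)
  after f': (1 3 6 2 7 5 4)
  after r: (1 3 5 2)(4 6 7)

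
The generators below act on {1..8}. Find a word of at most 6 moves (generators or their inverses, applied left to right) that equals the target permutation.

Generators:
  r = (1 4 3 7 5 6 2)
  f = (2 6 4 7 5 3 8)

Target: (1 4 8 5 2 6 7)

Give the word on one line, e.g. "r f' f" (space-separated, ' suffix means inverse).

  after f: (2 6 4 7 5 3 8)
  after f: (2 4 5 8 6 7 3)
  after f: (2 7 8 4 3 6 5)
  after f: (2 5 6 3 4 8 7)
  after r: (1 4 8 5 2 6 7)

f f f f r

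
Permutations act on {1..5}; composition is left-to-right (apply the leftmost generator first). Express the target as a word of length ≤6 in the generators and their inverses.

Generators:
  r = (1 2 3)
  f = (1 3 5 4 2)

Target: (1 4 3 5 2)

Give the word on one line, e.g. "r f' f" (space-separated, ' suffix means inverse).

  after r': (1 3 2)
  after f: (1 5 4 2 3)
  after r: (1 5 4 3 2)
  after r: (1 5 4)
  after f: (1 4 3 5 2)

r' f r r f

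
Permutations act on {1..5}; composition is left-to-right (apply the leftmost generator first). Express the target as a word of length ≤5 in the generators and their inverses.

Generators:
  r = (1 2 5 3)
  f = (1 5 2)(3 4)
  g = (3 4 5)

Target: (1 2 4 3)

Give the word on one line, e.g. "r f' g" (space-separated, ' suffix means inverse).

r' r' f

  after r': (1 3 5 2)
  after r': (1 5)(2 3)
  after f: (1 2 4 3)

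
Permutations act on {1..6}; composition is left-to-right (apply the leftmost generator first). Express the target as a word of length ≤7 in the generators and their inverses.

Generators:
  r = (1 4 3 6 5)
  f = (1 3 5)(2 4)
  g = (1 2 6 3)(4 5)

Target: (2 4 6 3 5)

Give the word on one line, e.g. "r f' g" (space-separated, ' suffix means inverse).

f' r' f' r r

  after f': (1 5 3)(2 4)
  after r': (1 6 3 5 4 2)
  after f': (1 6)(2 5)
  after r: (1 5 2)(3 6 4)
  after r: (2 4 6 3 5)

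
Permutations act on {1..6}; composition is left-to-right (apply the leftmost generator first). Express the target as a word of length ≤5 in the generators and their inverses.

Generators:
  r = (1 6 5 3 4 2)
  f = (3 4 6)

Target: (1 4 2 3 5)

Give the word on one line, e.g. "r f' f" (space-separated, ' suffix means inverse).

  after f: (3 4 6)
  after r': (1 2 4)(5 6)
  after r': (1 4 2 3 5)

f r' r'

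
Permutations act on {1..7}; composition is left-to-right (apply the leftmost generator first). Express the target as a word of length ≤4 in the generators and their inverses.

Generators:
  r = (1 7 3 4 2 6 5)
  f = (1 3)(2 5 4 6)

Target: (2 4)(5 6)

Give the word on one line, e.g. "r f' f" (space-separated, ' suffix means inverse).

f f

  after f: (1 3)(2 5 4 6)
  after f: (2 4)(5 6)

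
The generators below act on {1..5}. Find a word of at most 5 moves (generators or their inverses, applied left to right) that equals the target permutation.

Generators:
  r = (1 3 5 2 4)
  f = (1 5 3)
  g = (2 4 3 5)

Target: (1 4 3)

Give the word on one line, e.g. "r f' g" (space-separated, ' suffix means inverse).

  after g: (2 4 3 5)
  after r': (1 4)
  after r': (1 2 5 3)
  after g: (1 4 3)

g r' r' g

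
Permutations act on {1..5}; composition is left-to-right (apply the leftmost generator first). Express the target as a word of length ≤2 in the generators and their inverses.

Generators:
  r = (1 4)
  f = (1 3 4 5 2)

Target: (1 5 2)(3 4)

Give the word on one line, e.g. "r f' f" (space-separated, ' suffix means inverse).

r f

  after r: (1 4)
  after f: (1 5 2)(3 4)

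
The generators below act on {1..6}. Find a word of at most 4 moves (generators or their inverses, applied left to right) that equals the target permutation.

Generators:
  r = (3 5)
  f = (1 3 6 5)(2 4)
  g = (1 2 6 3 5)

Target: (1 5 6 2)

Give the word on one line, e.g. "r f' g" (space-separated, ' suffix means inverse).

r' g'

  after r': (3 5)
  after g': (1 5 6 2)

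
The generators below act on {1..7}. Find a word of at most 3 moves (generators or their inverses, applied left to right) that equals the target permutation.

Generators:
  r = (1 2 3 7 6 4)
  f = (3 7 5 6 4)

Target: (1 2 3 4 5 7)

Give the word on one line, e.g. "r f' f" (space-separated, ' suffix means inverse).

f' f' r

  after f': (3 4 6 5 7)
  after f': (3 6 7 4 5)
  after r: (1 2 3 4 5 7)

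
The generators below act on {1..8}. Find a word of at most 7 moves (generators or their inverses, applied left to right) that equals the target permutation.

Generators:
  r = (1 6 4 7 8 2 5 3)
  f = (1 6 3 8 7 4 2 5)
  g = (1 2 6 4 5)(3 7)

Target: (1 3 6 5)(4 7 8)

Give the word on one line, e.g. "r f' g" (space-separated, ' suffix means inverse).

  after r': (1 3 5 2 8 7 4 6)
  after g: (1 7 5 6 2 8 3)
  after f: (1 4 2 7)(3 6 5)
  after r': (1 6 2 4 8 7 3)
  after f: (1 3 6 5)(4 7 8)

r' g f r' f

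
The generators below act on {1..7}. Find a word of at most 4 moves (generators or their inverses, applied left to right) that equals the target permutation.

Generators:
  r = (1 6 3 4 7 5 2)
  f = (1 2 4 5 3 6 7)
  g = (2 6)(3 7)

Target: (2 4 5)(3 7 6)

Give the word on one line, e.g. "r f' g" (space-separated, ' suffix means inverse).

  after r': (1 2 5 7 4 3 6)
  after f': (2 4 5 6 7)
  after g': (2 4 5)(3 7 6)

r' f' g'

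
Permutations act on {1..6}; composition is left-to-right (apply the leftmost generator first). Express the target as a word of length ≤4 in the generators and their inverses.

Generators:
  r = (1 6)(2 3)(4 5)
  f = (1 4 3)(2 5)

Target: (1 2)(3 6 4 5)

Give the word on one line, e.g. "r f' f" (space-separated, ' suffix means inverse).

  after f': (1 3 4)(2 5)
  after f': (1 4 3)
  after r: (1 5 4 2 3 6)
  after f: (1 2)(3 6 4 5)

f' f' r f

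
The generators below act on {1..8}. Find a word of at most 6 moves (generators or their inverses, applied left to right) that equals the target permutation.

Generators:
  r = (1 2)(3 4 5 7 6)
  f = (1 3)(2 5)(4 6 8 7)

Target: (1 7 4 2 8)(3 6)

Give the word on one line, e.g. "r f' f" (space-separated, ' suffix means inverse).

  after r': (1 2)(3 6 7 5 4)
  after r': (3 7 4 6 5)
  after f': (1 3 8 6 2 5)
  after r: (1 4 5 2 7 6)(3 8)
  after f': (1 7 4 2 8)(3 6)

r' r' f' r f'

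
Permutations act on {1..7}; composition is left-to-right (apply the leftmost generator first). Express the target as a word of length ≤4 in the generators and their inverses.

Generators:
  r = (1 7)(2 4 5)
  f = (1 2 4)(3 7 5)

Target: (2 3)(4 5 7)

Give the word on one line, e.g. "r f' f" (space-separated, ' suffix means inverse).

  after f': (1 4 2)(3 5 7)
  after f': (1 2 4)(3 7 5)
  after r: (1 4 7 2 5 3)
  after f: (2 3)(4 5 7)

f' f' r f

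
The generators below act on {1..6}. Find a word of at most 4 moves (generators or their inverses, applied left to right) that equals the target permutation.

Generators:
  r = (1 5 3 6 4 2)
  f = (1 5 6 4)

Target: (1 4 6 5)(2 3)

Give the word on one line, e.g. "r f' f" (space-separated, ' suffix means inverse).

r f' r' r'

  after r: (1 5 3 6 4 2)
  after f': (2 4)(3 5)
  after r': (1 2 6 3)
  after r': (1 4 6 5)(2 3)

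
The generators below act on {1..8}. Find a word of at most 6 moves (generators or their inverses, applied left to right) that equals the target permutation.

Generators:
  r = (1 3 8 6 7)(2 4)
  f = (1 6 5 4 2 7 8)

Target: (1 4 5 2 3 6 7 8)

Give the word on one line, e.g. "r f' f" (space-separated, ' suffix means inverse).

f f r' f

  after f: (1 6 5 4 2 7 8)
  after f: (1 5 2 8 6 4 7)
  after r': (1 5 4 6 2 3)
  after f: (1 4 5 2 3 6 7 8)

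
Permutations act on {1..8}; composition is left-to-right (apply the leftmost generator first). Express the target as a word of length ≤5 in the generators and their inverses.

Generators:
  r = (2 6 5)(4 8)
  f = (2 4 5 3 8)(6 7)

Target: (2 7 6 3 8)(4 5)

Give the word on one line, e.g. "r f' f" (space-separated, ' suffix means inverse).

  after r': (2 5 6)(4 8)
  after r': (2 6 5)
  after f: (2 7 6 3 8)(4 5)

r' r' f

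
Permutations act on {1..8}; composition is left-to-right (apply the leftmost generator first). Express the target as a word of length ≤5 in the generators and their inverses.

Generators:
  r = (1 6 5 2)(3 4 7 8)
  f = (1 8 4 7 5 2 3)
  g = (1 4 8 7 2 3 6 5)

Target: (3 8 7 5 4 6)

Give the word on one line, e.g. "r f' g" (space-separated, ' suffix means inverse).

  after f': (1 3 2 5 7 4 8)
  after r: (1 4 3)(5 8 6)
  after g: (1 8 5 7 2 3 4 6)
  after f': (3 8 7 5 4 6)

f' r g f'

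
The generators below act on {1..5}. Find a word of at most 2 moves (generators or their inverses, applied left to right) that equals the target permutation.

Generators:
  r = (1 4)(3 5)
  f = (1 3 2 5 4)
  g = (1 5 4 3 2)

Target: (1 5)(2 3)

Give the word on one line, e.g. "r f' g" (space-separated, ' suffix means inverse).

  after r: (1 4)(3 5)
  after f': (1 5)(2 3)

r f'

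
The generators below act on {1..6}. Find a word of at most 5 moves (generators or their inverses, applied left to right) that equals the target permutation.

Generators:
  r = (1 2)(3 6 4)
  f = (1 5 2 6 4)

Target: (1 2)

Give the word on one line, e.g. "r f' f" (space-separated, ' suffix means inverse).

r r r

  after r: (1 2)(3 6 4)
  after r: (3 4 6)
  after r: (1 2)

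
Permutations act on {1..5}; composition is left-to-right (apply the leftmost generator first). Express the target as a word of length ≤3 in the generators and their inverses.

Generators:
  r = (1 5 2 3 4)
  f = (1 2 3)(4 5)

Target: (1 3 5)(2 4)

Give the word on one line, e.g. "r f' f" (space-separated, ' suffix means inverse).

  after f: (1 2 3)(4 5)
  after r: (1 3 5)(2 4)

f r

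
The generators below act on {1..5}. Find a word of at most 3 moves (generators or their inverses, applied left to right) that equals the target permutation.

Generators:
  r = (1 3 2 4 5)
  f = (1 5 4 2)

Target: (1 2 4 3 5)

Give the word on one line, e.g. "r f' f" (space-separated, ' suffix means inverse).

f r' f

  after f: (1 5 4 2)
  after r': (1 4 3)(2 5)
  after f: (1 2 4 3 5)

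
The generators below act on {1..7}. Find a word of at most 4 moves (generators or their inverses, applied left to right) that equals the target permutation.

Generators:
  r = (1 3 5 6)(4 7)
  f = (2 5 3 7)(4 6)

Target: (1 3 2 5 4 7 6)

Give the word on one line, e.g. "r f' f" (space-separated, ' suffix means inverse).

  after f: (2 5 3 7)(4 6)
  after f: (2 3)(5 7)
  after r: (1 3 2 5 4 7 6)

f f r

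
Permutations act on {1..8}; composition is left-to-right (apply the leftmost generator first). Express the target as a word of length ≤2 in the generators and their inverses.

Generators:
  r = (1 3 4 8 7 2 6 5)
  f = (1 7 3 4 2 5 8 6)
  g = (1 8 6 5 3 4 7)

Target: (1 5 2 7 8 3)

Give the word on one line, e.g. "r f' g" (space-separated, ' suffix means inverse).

  after f': (1 6 8 5 2 4 3 7)
  after g: (1 5 2 7 8 3)

f' g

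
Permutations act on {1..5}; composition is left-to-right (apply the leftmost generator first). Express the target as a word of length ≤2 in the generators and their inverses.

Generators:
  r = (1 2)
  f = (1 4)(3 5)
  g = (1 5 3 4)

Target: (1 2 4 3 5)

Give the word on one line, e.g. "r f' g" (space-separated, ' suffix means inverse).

r' g'

  after r': (1 2)
  after g': (1 2 4 3 5)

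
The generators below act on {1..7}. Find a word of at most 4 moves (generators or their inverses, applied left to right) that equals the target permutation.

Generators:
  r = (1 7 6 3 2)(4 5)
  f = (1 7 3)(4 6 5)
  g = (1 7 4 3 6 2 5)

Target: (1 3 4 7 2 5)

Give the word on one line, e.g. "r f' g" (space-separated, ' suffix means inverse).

g' f' r

  after g': (1 5 2 6 3 4 7)
  after f': (1 6 7 3 5 2 4)
  after r: (1 3 4 7 2 5)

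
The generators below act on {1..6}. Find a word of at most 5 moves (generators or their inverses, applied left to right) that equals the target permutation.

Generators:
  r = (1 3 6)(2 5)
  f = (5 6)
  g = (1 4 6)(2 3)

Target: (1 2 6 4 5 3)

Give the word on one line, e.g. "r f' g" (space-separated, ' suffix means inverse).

r g f

  after r: (1 3 6)(2 5)
  after g: (1 2 5 3)(4 6)
  after f: (1 2 6 4 5 3)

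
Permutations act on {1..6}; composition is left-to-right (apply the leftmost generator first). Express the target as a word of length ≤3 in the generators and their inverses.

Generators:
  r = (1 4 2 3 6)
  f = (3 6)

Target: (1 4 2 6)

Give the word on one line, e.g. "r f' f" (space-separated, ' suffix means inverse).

  after r: (1 4 2 3 6)
  after f': (1 4 2 6)

r f'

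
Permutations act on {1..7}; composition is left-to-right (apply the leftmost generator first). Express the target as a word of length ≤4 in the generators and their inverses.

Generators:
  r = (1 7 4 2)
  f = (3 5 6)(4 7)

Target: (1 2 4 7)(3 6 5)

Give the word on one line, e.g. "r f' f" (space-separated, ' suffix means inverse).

f f r'

  after f: (3 5 6)(4 7)
  after f: (3 6 5)
  after r': (1 2 4 7)(3 6 5)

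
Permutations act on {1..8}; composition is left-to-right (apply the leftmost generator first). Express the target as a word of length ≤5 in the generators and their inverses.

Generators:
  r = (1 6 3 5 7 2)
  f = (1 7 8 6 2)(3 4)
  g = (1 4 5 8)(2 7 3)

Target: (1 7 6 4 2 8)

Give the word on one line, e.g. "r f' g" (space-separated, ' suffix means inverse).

g r' r' g' f

  after g: (1 4 5 8)(2 7 3)
  after r': (1 4 3 7 6)(2 5 8)
  after r': (1 4 6 2 3 5 8 7)
  after g': (2 7 8)(3 4 6)
  after f: (1 7 6 4 2 8)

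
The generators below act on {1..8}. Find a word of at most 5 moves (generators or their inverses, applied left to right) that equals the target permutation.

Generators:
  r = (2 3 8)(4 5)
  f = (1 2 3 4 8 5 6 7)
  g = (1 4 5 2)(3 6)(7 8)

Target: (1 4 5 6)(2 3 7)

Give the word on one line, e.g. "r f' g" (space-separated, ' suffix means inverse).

  after f': (1 7 6 5 8 4 3 2)
  after g: (1 8 5 7 3)(2 4 6)
  after f': (1 4 5 6)(2 3 7)

f' g f'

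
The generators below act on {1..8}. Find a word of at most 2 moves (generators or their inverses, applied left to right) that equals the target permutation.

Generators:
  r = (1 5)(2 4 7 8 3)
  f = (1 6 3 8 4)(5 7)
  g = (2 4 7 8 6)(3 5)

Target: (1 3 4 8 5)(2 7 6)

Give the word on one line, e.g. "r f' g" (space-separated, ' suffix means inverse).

r g

  after r: (1 5)(2 4 7 8 3)
  after g: (1 3 4 8 5)(2 7 6)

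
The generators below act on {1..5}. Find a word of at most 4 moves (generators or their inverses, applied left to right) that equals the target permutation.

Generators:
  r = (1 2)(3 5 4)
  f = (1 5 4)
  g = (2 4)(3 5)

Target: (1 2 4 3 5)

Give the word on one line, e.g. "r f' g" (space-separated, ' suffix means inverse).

f' g

  after f': (1 4 5)
  after g: (1 2 4 3 5)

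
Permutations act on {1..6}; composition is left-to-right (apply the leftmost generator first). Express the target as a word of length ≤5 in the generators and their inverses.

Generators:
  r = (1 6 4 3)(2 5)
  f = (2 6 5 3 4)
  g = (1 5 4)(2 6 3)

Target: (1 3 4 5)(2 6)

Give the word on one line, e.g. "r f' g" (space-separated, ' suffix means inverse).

f f r r f'

  after f: (2 6 5 3 4)
  after f: (2 5 4 6 3)
  after r: (1 6)(3 5)
  after r: (1 4 3 2 5)
  after f': (1 3 4 5)(2 6)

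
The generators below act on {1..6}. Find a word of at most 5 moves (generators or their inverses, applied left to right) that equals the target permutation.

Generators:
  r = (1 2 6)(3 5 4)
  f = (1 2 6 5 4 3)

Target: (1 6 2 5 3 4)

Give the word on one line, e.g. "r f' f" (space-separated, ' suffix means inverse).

r' f' r

  after r': (1 6 2)(3 4 5)
  after f': (1 2 3 5 4 6)
  after r: (1 6 2 5 3 4)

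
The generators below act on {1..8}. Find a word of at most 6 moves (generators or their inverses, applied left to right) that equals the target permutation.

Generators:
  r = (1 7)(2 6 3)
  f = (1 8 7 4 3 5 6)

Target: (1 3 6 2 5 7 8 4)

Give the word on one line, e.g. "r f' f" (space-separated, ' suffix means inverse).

  after f': (1 6 5 3 4 7 8)
  after f': (1 5 4 8 6 3 7)
  after r: (1 5 4 8 3)(2 6)
  after f': (1 3 6 2 5 7 8 4)

f' f' r f'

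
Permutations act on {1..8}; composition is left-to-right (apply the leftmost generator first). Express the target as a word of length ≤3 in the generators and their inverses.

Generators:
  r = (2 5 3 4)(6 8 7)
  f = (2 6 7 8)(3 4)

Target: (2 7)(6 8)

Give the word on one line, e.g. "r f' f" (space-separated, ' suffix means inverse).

f f

  after f: (2 6 7 8)(3 4)
  after f: (2 7)(6 8)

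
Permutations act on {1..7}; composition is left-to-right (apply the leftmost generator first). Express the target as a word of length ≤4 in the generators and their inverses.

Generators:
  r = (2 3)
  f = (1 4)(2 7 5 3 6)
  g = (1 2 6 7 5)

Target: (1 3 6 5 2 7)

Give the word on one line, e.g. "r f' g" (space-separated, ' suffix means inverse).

g r g

  after g: (1 2 6 7 5)
  after r: (1 3 2 6 7 5)
  after g: (1 3 6 5 2 7)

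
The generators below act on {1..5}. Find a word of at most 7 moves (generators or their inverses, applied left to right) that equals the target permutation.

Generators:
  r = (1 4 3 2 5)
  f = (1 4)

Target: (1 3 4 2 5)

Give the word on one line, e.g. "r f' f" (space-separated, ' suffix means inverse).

  after r': (1 5 2 3 4)
  after f': (1 5 2 3)
  after r: (3 4)
  after f: (1 4 3)
  after r: (1 3 4 2 5)

r' f' r f r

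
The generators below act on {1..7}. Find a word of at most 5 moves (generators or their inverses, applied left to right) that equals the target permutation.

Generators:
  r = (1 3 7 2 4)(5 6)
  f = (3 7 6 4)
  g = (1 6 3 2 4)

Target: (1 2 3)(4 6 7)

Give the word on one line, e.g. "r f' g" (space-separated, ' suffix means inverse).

g' g' f' f'

  after g': (1 4 2 3 6)
  after g': (1 2 6 4 3)
  after f': (1 2 7 3)
  after f': (1 2 3)(4 6 7)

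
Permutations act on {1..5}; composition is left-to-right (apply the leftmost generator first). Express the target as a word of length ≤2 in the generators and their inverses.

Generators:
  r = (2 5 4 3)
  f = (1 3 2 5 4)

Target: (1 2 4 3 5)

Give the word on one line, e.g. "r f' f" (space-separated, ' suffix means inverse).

f f

  after f: (1 3 2 5 4)
  after f: (1 2 4 3 5)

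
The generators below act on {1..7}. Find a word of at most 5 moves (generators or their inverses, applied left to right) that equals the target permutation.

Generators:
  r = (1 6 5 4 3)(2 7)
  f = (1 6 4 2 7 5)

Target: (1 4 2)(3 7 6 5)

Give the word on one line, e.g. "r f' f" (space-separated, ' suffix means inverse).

r r f f f

  after r: (1 6 5 4 3)(2 7)
  after r: (1 5 3 6 4)
  after f: (2 7 5 3 4 6)
  after f: (1 6 7)(2 5 3)
  after f: (1 4 2)(3 7 6 5)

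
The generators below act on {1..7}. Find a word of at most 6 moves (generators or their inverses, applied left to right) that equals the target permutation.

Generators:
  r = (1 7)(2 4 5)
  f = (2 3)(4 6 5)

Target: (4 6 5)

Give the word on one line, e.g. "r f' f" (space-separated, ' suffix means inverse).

  after r: (1 7)(2 4 5)
  after f: (1 7)(2 6 5 3)
  after f: (1 7)(2 5)(4 6)
  after r: (4 6 5)

r f f r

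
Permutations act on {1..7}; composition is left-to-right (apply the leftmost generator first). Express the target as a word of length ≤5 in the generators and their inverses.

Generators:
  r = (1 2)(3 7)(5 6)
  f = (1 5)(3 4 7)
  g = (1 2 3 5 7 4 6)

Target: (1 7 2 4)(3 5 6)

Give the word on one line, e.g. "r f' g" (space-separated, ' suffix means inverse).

  after r: (1 2)(3 7)(5 6)
  after g': (2 6 3 5 4 7)
  after f: (1 5 7 2 6 4 3)
  after g': (1 3 6 7)(2 4)
  after r: (1 7 2 4)(3 5 6)

r g' f g' r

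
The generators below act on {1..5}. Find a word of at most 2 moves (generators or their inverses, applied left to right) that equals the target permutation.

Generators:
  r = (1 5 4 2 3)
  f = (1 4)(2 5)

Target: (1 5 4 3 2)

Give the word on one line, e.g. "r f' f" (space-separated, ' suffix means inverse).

  after f: (1 4)(2 5)
  after r': (1 5 4 3 2)

f r'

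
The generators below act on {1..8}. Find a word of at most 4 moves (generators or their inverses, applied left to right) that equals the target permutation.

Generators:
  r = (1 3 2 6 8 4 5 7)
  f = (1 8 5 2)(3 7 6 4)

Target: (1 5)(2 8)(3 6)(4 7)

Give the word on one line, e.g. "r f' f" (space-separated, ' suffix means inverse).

f' f'

  after f': (1 2 5 8)(3 4 6 7)
  after f': (1 5)(2 8)(3 6)(4 7)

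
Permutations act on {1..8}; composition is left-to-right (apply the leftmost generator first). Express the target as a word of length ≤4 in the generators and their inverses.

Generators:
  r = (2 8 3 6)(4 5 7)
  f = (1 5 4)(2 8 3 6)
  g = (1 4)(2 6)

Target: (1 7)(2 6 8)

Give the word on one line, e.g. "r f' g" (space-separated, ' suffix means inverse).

  after r: (2 8 3 6)(4 5 7)
  after g': (1 4 5 7)(2 8 3)
  after r: (1 5 4 7)(2 3 8 6)
  after r: (1 7)(2 6 8)

r g' r r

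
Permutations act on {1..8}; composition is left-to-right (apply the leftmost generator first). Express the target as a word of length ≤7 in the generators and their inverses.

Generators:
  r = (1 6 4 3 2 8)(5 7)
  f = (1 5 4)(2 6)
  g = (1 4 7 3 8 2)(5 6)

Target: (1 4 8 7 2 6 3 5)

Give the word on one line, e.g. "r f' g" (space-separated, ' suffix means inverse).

  after f': (1 4 5)(2 6)
  after g': (2 5)(3 7 4 6 8)
  after f': (1 4 2)(3 7 5 6 8)
  after g': (3 4 8 7 6)
  after f': (1 4 8 7 2 6 3 5)

f' g' f' g' f'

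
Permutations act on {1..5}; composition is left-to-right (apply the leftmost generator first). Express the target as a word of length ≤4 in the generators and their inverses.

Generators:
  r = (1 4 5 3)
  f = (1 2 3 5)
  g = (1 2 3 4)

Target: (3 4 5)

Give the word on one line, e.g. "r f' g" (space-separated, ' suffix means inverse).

g f'

  after g: (1 2 3 4)
  after f': (3 4 5)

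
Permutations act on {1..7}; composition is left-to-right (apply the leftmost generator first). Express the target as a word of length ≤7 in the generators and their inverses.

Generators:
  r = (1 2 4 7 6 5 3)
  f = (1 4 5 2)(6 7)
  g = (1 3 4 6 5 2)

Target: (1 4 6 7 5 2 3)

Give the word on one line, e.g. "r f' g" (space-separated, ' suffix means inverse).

r' f' f' r f

  after r': (1 3 5 6 7 4 2)
  after f': (1 3 4 5 7)
  after f': (1 3)(2 5 6 7)
  after r: (2 3)(4 7)
  after f: (1 4 6 7 5 2 3)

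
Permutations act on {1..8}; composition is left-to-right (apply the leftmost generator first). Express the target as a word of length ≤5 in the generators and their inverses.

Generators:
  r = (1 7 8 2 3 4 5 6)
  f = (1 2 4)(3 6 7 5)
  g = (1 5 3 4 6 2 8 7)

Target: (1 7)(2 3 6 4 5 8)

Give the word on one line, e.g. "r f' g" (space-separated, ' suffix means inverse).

f f f r

  after f: (1 2 4)(3 6 7 5)
  after f: (1 4 2)(3 7)(5 6)
  after f: (3 5 7 6)
  after r: (1 7)(2 3 6 4 5 8)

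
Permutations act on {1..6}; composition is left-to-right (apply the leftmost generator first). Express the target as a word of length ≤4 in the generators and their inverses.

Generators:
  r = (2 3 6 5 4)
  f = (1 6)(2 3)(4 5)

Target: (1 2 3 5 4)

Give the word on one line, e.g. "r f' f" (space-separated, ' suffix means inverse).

f r' f

  after f: (1 6)(2 3)(4 5)
  after r': (1 3 4 6)
  after f: (1 2 3 5 4)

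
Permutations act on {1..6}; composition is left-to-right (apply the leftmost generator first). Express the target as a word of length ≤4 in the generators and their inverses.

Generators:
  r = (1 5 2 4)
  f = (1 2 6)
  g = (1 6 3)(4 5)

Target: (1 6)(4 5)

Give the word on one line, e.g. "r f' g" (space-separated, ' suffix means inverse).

  after r': (1 4 2 5)
  after r': (1 2)(4 5)
  after f: (1 6)(4 5)

r' r' f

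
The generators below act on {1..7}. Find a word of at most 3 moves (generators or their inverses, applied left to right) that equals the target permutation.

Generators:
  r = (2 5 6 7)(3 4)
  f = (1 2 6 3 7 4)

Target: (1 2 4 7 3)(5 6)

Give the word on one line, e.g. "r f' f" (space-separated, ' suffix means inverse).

  after r': (2 7 6 5)(3 4)
  after f: (1 2 4 7 3)(5 6)

r' f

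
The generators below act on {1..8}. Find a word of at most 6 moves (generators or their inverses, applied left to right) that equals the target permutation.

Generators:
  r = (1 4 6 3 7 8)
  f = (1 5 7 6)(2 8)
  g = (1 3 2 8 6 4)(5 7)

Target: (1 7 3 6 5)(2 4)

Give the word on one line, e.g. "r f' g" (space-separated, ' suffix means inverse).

r g' f r' r'

  after r: (1 4 6 3 7 8)
  after g': (1 6)(2 3 5 7)(4 8)
  after f: (2 3 7 8 4)(5 6)
  after r': (1 8)(2 6 5 4)
  after r': (1 7 3 6 5)(2 4)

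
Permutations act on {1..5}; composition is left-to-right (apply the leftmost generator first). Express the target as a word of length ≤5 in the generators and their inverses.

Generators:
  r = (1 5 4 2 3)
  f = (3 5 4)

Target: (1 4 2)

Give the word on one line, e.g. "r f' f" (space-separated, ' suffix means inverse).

r' f r

  after r': (1 3 2 4 5)
  after f: (1 5)(2 3)
  after r: (1 4 2)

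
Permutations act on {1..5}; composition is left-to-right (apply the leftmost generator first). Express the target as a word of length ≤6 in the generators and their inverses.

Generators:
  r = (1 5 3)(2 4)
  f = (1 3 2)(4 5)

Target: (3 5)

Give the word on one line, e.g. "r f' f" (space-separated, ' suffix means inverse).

  after f': (1 2 3)(4 5)
  after r: (1 4 3 5 2)
  after r: (1 2 5 4)
  after f': (1 3)(2 4)
  after r: (3 5)

f' r r f' r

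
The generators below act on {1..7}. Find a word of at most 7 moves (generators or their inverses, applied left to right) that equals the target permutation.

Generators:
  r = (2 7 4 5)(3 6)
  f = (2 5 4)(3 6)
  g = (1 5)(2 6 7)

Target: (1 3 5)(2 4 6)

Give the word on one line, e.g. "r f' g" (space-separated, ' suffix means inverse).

  after r': (2 5 4 7)(3 6)
  after g': (1 5 4 6 3 2)
  after r: (1 2)(3 7 4)
  after g: (1 6 7 4 3 2 5)
  after r': (1 3 5)(2 4 6)

r' g' r g r'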